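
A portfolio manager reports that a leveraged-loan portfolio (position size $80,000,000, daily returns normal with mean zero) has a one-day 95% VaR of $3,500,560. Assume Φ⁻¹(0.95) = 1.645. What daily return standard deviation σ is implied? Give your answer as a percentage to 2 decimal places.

VaR as a fraction: $3,500,560 / $80,000,000 = 4.376%.
σ = VaR / z = 4.376% / 1.645 = 2.660%.

2.66%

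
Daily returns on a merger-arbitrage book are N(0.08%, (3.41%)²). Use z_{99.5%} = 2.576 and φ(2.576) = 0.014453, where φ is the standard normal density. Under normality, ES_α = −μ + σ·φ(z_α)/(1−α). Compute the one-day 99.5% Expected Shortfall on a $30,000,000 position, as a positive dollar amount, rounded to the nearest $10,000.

Tail multiplier: φ(z)/(1−α) = 0.014453 / 0.005 = 2.891.
ES = −(0.08%) + 3.41% × 2.891 = 9.778%.
On $30,000,000: 0.09778 × $30,000,000 = $2,933,400.

$2,930,000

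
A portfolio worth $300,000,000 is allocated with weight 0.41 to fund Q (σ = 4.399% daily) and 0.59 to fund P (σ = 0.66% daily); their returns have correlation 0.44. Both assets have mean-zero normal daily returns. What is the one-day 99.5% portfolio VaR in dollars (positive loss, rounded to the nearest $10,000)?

σ_p² = 0.41²·4.399² + 0.59²·0.66² + 2·0.44·0.41·0.59·4.399·0.66 = 4.0226 (%²).
σ_p = √4.0226 = 2.006%.
At 99.5%, z = 2.576.
VaR = 2.576 × 2.006% = 5.167%; on $300,000,000 that is $15,501,000.

$15,500,000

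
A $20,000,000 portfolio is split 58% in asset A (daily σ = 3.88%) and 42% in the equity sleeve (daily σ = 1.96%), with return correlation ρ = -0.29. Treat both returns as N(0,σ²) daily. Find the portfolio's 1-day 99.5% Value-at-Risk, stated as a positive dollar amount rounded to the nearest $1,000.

σ_p² = 0.58²·3.88² + 0.42²·1.96² + 2·-0.29·0.58·0.42·3.88·1.96 = 4.6675 (%²).
σ_p = √4.6675 = 2.160%.
At 99.5%, z = 2.576.
VaR = 2.576 × 2.160% = 5.564%; on $20,000,000 that is $1,112,800.

$1,113,000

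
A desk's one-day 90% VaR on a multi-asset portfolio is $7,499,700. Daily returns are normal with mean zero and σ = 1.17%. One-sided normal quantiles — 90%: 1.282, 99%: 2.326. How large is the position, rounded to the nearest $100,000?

VaR as a fraction of value: z·σ = 1.282 × 1.17% = 1.49994%.
Position = $7,499,700 / 0.0149994 = $500,000,000.

$500,000,000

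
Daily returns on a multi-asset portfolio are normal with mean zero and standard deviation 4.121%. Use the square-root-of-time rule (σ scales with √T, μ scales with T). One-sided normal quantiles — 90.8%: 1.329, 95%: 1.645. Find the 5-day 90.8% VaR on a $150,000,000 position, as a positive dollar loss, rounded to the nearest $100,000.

σ_{5d} = 4.121% × √5 = 9.215%.
VaR = 1.329 × 9.215% = 12.247%.
On $150,000,000: 0.12247 × $150,000,000 = $18,370,500.

$18,400,000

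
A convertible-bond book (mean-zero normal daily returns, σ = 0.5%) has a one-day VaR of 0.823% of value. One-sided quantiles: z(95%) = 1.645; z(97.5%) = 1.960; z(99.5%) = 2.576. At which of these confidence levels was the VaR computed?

Implied z = VaR/σ = 0.823 / 0.5 = 1.646.
This matches z(95%) = 1.645.

95%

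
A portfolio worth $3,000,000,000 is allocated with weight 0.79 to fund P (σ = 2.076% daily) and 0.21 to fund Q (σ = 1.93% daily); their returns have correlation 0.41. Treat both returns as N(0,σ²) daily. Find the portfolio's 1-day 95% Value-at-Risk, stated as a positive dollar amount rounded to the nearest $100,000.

$91,000,000

σ_p² = 0.79²·2.076² + 0.21²·1.93² + 2·0.41·0.79·0.21·2.076·1.93 = 3.3991 (%²).
σ_p = √3.3991 = 1.844%.
At 95%, z = 1.645.
VaR = 1.645 × 1.844% = 3.033%; on $3,000,000,000 that is $90,990,000.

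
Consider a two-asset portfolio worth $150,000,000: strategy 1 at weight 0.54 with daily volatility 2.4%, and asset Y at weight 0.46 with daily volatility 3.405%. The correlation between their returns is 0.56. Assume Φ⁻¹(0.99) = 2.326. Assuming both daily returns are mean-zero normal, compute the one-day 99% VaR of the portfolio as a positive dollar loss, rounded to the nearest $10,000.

$8,830,000

σ_p² = 0.54²·2.4² + 0.46²·3.405² + 2·0.56·0.54·0.46·2.4·3.405 = 6.4064 (%²).
σ_p = √6.4064 = 2.531%.
VaR = 2.326 × 2.531% = 5.887%; on $150,000,000 that is $8,830,500.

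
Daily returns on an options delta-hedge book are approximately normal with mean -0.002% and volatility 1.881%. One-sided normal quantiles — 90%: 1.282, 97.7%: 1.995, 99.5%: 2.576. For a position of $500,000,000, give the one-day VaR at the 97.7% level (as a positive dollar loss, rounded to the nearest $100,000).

VaR = −μ + z·σ = −(-0.002%) + 1.995 × 1.881% = 3.755%.
On $500,000,000: 0.03755 × $500,000,000 = $18,775,000.

$18,800,000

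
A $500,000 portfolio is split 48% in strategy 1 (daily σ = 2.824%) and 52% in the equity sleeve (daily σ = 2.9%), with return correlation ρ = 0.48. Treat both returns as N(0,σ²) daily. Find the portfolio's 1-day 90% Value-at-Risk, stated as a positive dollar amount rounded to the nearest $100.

$15,800

σ_p² = 0.48²·2.824² + 0.52²·2.9² + 2·0.48·0.48·0.52·2.824·2.9 = 6.0739 (%²).
σ_p = √6.0739 = 2.465%.
At 90%, z = 1.282.
VaR = 1.282 × 2.465% = 3.160%; on $500,000 that is $15,800.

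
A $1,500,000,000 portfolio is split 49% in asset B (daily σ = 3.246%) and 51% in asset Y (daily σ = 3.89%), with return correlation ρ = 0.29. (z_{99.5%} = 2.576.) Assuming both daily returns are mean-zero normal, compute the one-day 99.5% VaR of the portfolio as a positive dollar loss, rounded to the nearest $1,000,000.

σ_p² = 0.49²·3.246² + 0.51²·3.89² + 2·0.29·0.49·0.51·3.246·3.89 = 8.2959 (%²).
σ_p = √8.2959 = 2.880%.
VaR = 2.576 × 2.880% = 7.419%; on $1,500,000,000 that is $111,285,000.

$111,000,000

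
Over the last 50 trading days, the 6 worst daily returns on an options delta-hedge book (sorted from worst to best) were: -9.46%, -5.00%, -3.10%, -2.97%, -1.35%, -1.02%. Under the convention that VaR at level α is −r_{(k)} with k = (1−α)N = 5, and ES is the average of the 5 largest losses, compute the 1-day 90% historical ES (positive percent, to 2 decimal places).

4.38%

The 5 worst returns sum to -21.88%.
ES = −(-21.88%) / 5 = 4.376% ≈ 4.38%.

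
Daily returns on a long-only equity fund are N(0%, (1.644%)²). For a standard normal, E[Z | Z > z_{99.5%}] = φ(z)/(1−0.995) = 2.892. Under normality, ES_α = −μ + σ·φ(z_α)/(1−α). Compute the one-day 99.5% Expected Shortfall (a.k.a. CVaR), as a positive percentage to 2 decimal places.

4.75%

ES = 1.644% × 2.892 = 4.754%.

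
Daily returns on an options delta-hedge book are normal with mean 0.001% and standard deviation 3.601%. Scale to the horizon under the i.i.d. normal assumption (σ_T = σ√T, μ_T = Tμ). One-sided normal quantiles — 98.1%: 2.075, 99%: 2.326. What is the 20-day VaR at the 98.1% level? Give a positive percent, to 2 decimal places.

33.40%

σ_{20d} = 3.601% × √20 = 16.104%; μ_{20d} = 20 × 0.001% = 0.020%.
VaR = −(0.020%) + 2.075 × 16.104% = 33.396%.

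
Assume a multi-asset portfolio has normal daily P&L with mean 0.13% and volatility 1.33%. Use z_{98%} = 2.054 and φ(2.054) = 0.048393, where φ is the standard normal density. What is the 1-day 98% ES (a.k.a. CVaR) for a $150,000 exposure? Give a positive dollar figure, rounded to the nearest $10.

$4,630

Tail multiplier: φ(z)/(1−α) = 0.048393 / 0.02 = 2.420.
ES = −(0.13%) + 1.33% × 2.420 = 3.089%.
On $150,000: 0.03089 × $150,000 = $4,634.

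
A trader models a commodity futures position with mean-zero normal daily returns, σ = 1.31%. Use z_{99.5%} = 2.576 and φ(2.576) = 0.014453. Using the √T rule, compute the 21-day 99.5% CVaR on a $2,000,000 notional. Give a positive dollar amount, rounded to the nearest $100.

$347,100

σ_{21d} = 1.31% × √21 = 6.003%.
ES multiplier = φ(z)/(1−α) = 0.014453/0.005 = 2.891.
ES = 6.003% × 2.891 = 17.355%; on $2,000,000: $347,100.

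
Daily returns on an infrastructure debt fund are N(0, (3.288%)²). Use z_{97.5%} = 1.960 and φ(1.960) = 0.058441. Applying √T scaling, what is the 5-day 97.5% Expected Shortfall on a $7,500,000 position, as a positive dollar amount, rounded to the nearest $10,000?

$1,290,000

σ_{5d} = 3.288% × √5 = 7.352%.
ES multiplier = φ(z)/(1−α) = 0.058441/0.025 = 2.338.
ES = 7.352% × 2.338 = 17.189%; on $7,500,000: $1,289,175.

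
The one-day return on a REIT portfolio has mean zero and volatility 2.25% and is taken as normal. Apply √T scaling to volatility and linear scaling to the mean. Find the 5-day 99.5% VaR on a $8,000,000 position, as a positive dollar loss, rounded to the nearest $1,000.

At 99.5%, z = 2.576.
σ_{5d} = 2.25% × √5 = 5.031%.
VaR = 2.576 × 5.031% = 12.960%.
On $8,000,000: 0.12960 × $8,000,000 = $1,036,800.

$1,037,000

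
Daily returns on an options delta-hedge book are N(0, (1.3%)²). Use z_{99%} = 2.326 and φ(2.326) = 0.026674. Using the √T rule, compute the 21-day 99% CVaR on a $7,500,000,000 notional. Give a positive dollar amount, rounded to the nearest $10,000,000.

$1,190,000,000

σ_{21d} = 1.3% × √21 = 5.957%.
ES multiplier = φ(z)/(1−α) = 0.026674/0.01 = 2.667.
ES = 5.957% × 2.667 = 15.887%; on $7,500,000,000: $1,191,525,000.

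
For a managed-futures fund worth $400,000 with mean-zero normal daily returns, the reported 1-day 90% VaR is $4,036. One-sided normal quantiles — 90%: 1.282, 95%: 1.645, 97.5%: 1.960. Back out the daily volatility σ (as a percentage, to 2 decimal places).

VaR as a fraction: $4,036 / $400,000 = 1.009%.
σ = VaR / z = 1.009% / 1.282 = 0.787%.

0.79%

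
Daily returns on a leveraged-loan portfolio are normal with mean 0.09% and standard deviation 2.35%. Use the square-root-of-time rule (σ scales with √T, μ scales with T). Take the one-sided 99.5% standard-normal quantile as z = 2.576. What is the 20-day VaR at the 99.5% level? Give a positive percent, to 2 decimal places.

25.27%

σ_{20d} = 2.35% × √20 = 10.510%; μ_{20d} = 20 × 0.09% = 1.800%.
VaR = −(1.800%) + 2.576 × 10.510% = 25.274%.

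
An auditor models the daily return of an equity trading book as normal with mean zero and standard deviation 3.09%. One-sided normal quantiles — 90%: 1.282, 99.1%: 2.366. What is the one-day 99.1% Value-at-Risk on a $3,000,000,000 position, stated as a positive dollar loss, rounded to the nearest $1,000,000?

VaR = z·σ = 2.366 × 3.09% = 7.311%.
On $3,000,000,000: 0.07311 × $3,000,000,000 = $219,330,000.

$219,000,000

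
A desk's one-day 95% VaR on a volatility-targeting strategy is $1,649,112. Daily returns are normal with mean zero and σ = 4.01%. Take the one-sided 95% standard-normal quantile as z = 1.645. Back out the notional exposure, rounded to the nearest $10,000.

VaR as a fraction of value: z·σ = 1.645 × 4.01% = 6.59645%.
Position = $1,649,112 / 0.0659645 = $24,999,992.

$25,000,000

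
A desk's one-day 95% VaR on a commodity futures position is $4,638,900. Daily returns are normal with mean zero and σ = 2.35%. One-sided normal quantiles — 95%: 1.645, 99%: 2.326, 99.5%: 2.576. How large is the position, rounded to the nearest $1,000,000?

$120,000,000

VaR as a fraction of value: z·σ = 1.645 × 2.35% = 3.86575%.
Position = $4,638,900 / 0.0386575 = $120,000,000.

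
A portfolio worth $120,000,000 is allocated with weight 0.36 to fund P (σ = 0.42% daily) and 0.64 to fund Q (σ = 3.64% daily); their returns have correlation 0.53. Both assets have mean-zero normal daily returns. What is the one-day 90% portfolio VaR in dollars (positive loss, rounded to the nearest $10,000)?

$3,710,000

σ_p² = 0.36²·0.42² + 0.64²·3.64² + 2·0.53·0.36·0.64·0.42·3.64 = 5.8233 (%²).
σ_p = √5.8233 = 2.413%.
At 90%, z = 1.282.
VaR = 1.282 × 2.413% = 3.093%; on $120,000,000 that is $3,711,600.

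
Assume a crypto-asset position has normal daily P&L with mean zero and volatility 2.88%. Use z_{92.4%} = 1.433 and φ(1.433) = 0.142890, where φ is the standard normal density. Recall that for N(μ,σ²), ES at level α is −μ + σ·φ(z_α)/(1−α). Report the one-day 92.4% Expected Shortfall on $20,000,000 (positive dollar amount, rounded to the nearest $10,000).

Tail multiplier: φ(z)/(1−α) = 0.142890 / 0.076 = 1.880.
ES = 2.88% × 1.880 = 5.414%.
On $20,000,000: 0.05414 × $20,000,000 = $1,082,800.

$1,080,000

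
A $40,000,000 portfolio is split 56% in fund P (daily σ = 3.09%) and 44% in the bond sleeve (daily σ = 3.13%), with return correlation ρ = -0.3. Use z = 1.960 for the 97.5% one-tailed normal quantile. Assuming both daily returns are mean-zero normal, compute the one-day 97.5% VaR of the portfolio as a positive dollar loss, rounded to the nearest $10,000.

σ_p² = 0.56²·3.09² + 0.44²·3.13² + 2·-0.3·0.56·0.44·3.09·3.13 = 3.4611 (%²).
σ_p = √3.4611 = 1.860%.
VaR = 1.960 × 1.860% = 3.646%; on $40,000,000 that is $1,458,400.

$1,460,000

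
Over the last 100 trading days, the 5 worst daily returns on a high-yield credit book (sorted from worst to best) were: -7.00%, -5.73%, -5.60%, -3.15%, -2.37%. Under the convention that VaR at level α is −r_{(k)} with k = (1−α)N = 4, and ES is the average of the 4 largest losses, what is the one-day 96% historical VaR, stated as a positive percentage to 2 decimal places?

k = 4; the 4th lowest return is -3.15%, so VaR = 3.15%.

3.15%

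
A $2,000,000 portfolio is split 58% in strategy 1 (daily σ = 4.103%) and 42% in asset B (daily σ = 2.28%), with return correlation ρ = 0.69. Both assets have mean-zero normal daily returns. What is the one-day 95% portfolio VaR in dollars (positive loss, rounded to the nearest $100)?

$102,600

σ_p² = 0.58²·4.103² + 0.42²·2.28² + 2·0.69·0.58·0.42·4.103·2.28 = 9.7250 (%²).
σ_p = √9.7250 = 3.118%.
At 95%, z = 1.645.
VaR = 1.645 × 3.118% = 5.129%; on $2,000,000 that is $102,580.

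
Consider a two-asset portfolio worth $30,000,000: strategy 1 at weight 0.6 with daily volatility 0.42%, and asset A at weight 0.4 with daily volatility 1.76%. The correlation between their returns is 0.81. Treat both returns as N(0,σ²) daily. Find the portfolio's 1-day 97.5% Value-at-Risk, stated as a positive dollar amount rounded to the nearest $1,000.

$541,000

σ_p² = 0.6²·0.42² + 0.4²·1.76² + 2·0.81·0.6·0.4·0.42·1.76 = 0.8465 (%²).
σ_p = √0.8465 = 0.920%.
At 97.5%, z = 1.960.
VaR = 1.960 × 0.920% = 1.803%; on $30,000,000 that is $540,900.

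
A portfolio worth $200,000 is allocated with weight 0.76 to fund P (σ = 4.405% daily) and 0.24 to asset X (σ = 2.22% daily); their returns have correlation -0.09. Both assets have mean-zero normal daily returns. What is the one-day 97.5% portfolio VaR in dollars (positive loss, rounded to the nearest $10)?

$13,100

σ_p² = 0.76²·4.405² + 0.24²·2.22² + 2·-0.09·0.76·0.24·4.405·2.22 = 11.1706 (%²).
σ_p = √11.1706 = 3.342%.
At 97.5%, z = 1.960.
VaR = 1.960 × 3.342% = 6.550%; on $200,000 that is $13,100.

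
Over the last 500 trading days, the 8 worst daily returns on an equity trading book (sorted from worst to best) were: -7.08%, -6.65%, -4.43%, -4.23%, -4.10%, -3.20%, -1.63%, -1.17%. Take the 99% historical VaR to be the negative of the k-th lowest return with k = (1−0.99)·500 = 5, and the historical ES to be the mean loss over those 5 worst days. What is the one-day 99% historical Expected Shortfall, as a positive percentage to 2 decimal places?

5.30%

The 5 worst returns sum to -26.49%.
ES = −(-26.49%) / 5 = 5.298% ≈ 5.30%.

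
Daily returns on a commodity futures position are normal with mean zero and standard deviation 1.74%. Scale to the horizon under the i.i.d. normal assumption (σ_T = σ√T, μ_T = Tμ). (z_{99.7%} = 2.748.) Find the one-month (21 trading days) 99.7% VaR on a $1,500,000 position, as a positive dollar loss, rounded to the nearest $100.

σ_{21d} = 1.74% × √21 = 7.974%.
VaR = 2.748 × 7.974% = 21.913%.
On $1,500,000: 0.21913 × $1,500,000 = $328,695.

$328,700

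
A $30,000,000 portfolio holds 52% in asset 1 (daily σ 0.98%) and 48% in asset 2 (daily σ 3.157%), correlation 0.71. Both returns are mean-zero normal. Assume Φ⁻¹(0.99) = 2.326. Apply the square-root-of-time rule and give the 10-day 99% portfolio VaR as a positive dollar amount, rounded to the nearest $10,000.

$4,220,000

σ_p = √(0.52²·0.98² + 0.48²·3.157² + 2·0.71·0.52·0.48·0.98·3.157) = 1.911%.
σ_{10d} = 1.911% × √10 = 6.043%.
VaR = 2.326 × 6.043% = 14.056%; on $30,000,000 that is $4,216,800.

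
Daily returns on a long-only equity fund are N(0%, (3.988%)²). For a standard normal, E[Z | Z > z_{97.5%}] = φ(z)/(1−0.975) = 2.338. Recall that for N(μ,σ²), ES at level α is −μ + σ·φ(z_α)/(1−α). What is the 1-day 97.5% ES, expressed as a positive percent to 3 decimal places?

ES = 3.988% × 2.338 = 9.324%.

9.324%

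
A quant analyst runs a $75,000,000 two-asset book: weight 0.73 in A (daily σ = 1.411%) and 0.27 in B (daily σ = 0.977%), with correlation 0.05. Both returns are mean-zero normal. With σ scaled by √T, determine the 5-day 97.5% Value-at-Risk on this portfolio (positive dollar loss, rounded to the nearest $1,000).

$3,537,000

σ_p = √(0.73²·1.411² + 0.27²·0.977² + 2·0.05·0.73·0.27·1.411·0.977) = 1.076%.
σ_{5d} = 1.076% × √5 = 2.406%.
z(97.5%) = 1.960.
VaR = 1.960 × 2.406% = 4.716%; on $75,000,000 that is $3,537,000.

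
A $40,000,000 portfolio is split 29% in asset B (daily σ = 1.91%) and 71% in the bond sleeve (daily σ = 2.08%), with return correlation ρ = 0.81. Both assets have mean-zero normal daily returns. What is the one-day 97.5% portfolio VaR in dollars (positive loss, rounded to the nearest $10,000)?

σ_p² = 0.29²·1.91² + 0.71²·2.08² + 2·0.81·0.29·0.71·1.91·2.08 = 3.8129 (%²).
σ_p = √3.8129 = 1.953%.
At 97.5%, z = 1.960.
VaR = 1.960 × 1.953% = 3.828%; on $40,000,000 that is $1,531,200.

$1,530,000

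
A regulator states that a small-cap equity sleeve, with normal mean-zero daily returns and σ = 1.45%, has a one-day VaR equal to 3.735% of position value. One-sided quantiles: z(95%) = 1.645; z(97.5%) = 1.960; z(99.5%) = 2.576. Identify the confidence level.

Implied z = VaR/σ = 3.735 / 1.45 = 2.576.
This matches z(99.5%) = 2.576.

99.5%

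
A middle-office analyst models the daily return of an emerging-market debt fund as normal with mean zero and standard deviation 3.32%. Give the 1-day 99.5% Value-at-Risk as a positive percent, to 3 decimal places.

At 99.5% one-sided, z = 2.576.
VaR = z·σ = 2.576 × 3.32% = 8.552%.

8.552%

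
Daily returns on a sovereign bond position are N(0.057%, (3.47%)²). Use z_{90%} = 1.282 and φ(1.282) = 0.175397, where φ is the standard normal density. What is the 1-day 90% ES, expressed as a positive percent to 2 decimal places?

Tail multiplier: φ(z)/(1−α) = 0.175397 / 0.1 = 1.754.
ES = −(0.057%) + 3.47% × 1.754 = 6.029%.

6.03%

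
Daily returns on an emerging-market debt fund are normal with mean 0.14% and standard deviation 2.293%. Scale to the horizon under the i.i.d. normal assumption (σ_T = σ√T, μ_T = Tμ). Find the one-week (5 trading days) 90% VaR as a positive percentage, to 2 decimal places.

At 90%, z = 1.282.
σ_{5d} = 2.293% × √5 = 5.127%; μ_{5d} = 5 × 0.14% = 0.700%.
VaR = −(0.700%) + 1.282 × 5.127% = 5.873%.

5.87%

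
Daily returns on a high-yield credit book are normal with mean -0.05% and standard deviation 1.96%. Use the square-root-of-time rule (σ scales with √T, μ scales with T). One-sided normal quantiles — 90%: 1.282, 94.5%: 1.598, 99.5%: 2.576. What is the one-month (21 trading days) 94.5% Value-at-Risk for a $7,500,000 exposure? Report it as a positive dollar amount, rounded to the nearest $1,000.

σ_{21d} = 1.96% × √21 = 8.982%; μ_{21d} = 21 × -0.05% = -1.050%.
VaR = −(-1.050%) + 1.598 × 8.982% = 15.403%.
On $7,500,000: 0.15403 × $7,500,000 = $1,155,225.

$1,155,000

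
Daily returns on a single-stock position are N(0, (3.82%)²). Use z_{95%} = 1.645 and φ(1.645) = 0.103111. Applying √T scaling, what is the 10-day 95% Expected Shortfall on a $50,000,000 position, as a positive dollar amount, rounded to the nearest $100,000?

σ_{10d} = 3.82% × √10 = 12.080%.
ES multiplier = φ(z)/(1−α) = 0.103111/0.05 = 2.062.
ES = 12.080% × 2.062 = 24.909%; on $50,000,000: $12,454,500.

$12,500,000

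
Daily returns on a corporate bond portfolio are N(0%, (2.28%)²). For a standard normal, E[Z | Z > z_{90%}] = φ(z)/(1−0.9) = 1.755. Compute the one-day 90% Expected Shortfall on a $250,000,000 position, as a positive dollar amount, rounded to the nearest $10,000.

ES = 2.28% × 1.755 = 4.001%.
On $250,000,000: 0.04001 × $250,000,000 = $10,002,500.

$10,000,000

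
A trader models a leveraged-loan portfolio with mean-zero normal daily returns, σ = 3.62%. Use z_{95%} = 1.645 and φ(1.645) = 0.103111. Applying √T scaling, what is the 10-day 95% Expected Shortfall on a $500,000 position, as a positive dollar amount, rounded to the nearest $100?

$118,000

σ_{10d} = 3.62% × √10 = 11.447%.
ES multiplier = φ(z)/(1−α) = 0.103111/0.05 = 2.062.
ES = 11.447% × 2.062 = 23.604%; on $500,000: $118,020.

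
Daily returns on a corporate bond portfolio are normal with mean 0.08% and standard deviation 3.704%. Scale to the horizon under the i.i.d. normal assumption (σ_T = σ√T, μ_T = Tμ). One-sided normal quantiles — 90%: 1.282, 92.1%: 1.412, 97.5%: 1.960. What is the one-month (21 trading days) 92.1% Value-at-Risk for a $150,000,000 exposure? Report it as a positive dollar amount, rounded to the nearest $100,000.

$33,400,000

σ_{21d} = 3.704% × √21 = 16.974%; μ_{21d} = 21 × 0.08% = 1.680%.
VaR = −(1.680%) + 1.412 × 16.974% = 22.287%.
On $150,000,000: 0.22287 × $150,000,000 = $33,430,500.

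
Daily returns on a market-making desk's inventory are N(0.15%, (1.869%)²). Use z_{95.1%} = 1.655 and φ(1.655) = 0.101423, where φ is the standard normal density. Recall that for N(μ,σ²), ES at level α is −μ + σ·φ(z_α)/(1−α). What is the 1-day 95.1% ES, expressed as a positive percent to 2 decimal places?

3.72%

Tail multiplier: φ(z)/(1−α) = 0.101423 / 0.049 = 2.070.
ES = −(0.15%) + 1.869% × 2.070 = 3.719%.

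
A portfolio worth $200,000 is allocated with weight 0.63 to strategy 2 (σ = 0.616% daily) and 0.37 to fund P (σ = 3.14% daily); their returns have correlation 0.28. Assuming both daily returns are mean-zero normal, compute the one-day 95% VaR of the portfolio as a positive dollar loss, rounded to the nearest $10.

σ_p² = 0.63²·0.616² + 0.37²·3.14² + 2·0.28·0.63·0.37·0.616·3.14 = 1.7529 (%²).
σ_p = √1.7529 = 1.324%.
At 95%, z = 1.645.
VaR = 1.645 × 1.324% = 2.178%; on $200,000 that is $4,356.

$4,360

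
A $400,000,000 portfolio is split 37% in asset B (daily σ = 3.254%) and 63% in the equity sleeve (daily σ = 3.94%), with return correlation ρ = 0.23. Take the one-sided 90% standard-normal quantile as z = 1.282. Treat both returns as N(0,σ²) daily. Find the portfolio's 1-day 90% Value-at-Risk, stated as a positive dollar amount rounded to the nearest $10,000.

σ_p² = 0.37²·3.254² + 0.63²·3.94² + 2·0.23·0.37·0.63·3.254·3.94 = 8.9856 (%²).
σ_p = √8.9856 = 2.998%.
VaR = 1.282 × 2.998% = 3.843%; on $400,000,000 that is $15,372,000.

$15,370,000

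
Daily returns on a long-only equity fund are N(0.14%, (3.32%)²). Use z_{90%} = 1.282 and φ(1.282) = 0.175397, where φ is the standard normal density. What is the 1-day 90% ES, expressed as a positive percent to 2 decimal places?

5.68%

Tail multiplier: φ(z)/(1−α) = 0.175397 / 0.1 = 1.754.
ES = −(0.14%) + 3.32% × 1.754 = 5.683%.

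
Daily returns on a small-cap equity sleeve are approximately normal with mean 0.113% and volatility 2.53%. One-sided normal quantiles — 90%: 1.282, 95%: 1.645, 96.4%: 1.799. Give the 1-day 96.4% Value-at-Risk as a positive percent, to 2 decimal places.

VaR = −μ + z·σ = −(0.113%) + 1.799 × 2.53% = 4.438%.

4.44%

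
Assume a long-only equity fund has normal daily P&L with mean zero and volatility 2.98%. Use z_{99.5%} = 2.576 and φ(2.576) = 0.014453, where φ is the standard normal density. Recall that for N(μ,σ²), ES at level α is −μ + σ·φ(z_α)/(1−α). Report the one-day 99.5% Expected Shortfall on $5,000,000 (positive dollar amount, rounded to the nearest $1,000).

$431,000

Tail multiplier: φ(z)/(1−α) = 0.014453 / 0.005 = 2.891.
ES = 2.98% × 2.891 = 8.615%.
On $5,000,000: 0.08615 × $5,000,000 = $430,750.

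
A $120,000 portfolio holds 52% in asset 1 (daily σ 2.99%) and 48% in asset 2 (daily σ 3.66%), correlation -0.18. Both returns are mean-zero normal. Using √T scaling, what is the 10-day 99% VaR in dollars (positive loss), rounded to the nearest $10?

σ_p = √(0.52²·2.99² + 0.48²·3.66² + 2·-0.18·0.52·0.48·2.99·3.66) = 2.126%.
σ_{10d} = 2.126% × √10 = 6.723%.
z(99%) = 2.326.
VaR = 2.326 × 6.723% = 15.638%; on $120,000 that is $18,766.

$18,770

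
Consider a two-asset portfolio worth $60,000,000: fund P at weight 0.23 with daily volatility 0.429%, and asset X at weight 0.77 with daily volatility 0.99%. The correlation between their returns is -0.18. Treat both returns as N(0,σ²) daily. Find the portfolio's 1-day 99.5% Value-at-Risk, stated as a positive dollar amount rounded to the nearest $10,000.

$1,160,000

σ_p² = 0.23²·0.429² + 0.77²·0.99² + 2·-0.18·0.23·0.77·0.429·0.99 = 0.5638 (%²).
σ_p = √0.5638 = 0.751%.
At 99.5%, z = 2.576.
VaR = 2.576 × 0.751% = 1.935%; on $60,000,000 that is $1,161,000.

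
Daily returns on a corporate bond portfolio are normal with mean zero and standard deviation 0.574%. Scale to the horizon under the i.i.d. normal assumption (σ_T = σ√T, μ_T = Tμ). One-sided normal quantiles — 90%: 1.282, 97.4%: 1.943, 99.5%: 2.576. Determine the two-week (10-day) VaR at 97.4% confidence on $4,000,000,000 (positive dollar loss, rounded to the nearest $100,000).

σ_{10d} = 0.574% × √10 = 1.815%.
VaR = 1.943 × 1.815% = 3.527%.
On $4,000,000,000: 0.03527 × $4,000,000,000 = $141,080,000.

$141,100,000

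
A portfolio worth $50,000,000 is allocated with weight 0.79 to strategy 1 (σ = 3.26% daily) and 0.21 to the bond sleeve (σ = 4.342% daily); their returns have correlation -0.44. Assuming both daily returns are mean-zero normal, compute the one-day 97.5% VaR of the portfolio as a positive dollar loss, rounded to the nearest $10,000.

σ_p² = 0.79²·3.26² + 0.21²·4.342² + 2·-0.44·0.79·0.21·3.26·4.342 = 5.3976 (%²).
σ_p = √5.3976 = 2.323%.
At 97.5%, z = 1.960.
VaR = 1.960 × 2.323% = 4.553%; on $50,000,000 that is $2,276,500.

$2,280,000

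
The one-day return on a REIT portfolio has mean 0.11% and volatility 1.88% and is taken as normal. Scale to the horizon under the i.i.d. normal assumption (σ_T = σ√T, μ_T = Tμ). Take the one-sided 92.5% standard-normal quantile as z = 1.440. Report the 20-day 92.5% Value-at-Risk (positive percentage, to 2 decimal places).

σ_{20d} = 1.88% × √20 = 8.408%; μ_{20d} = 20 × 0.11% = 2.200%.
VaR = −(2.200%) + 1.440 × 8.408% = 9.908%.

9.91%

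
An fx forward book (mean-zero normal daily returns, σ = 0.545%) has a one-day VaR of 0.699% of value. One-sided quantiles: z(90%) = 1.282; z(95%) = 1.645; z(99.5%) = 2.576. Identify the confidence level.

90%

Implied z = VaR/σ = 0.699 / 0.545 = 1.283.
This matches z(90%) = 1.282.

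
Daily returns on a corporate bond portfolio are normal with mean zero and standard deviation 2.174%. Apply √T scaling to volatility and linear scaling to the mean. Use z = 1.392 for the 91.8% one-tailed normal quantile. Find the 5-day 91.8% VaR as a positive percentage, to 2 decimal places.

6.77%

σ_{5d} = 2.174% × √5 = 4.861%.
VaR = 1.392 × 4.861% = 6.767%.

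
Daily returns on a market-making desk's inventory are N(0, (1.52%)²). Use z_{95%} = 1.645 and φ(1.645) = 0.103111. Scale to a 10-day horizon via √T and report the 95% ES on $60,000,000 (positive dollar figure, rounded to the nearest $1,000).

$5,947,000

σ_{10d} = 1.52% × √10 = 4.807%.
ES multiplier = φ(z)/(1−α) = 0.103111/0.05 = 2.062.
ES = 4.807% × 2.062 = 9.912%; on $60,000,000: $5,947,200.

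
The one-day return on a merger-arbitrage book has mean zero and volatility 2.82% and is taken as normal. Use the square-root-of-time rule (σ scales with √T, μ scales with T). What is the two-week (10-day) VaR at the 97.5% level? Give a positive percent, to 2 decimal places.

At 97.5%, z = 1.960.
σ_{10d} = 2.82% × √10 = 8.918%.
VaR = 1.960 × 8.918% = 17.479%.

17.48%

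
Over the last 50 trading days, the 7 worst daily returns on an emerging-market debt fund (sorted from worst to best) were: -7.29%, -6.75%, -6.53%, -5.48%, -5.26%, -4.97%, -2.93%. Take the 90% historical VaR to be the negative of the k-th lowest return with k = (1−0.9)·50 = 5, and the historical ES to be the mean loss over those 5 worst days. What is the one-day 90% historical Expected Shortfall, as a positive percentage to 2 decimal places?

The 5 worst returns sum to -31.31%.
ES = −(-31.31%) / 5 = 6.262% ≈ 6.26%.

6.26%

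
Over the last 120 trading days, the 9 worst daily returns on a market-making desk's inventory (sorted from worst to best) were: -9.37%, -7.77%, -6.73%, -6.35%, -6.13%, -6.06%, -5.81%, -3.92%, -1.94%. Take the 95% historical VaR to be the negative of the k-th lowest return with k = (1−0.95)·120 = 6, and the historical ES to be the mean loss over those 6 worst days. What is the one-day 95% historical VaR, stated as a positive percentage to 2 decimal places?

6.06%

k = 6; the 6th lowest return is -6.06%, so VaR = 6.06%.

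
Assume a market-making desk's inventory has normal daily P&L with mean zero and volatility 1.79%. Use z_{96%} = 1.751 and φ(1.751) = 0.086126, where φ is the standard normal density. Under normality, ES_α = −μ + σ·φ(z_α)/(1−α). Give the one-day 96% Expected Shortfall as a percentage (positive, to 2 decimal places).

Tail multiplier: φ(z)/(1−α) = 0.086126 / 0.04 = 2.153.
ES = 1.79% × 2.153 = 3.854%.

3.85%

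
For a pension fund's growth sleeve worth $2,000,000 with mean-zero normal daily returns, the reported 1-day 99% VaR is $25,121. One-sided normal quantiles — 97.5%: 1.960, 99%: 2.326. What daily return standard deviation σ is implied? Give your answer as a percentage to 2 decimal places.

0.54%

VaR as a fraction: $25,121 / $2,000,000 = 1.256%.
σ = VaR / z = 1.256% / 2.326 = 0.540%.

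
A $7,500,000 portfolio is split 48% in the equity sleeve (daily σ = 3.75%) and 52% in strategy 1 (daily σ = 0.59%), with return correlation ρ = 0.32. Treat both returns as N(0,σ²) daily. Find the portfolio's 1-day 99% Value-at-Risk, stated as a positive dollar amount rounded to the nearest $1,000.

$335,000

σ_p² = 0.48²·3.75² + 0.52²·0.59² + 2·0.32·0.48·0.52·3.75·0.59 = 3.6876 (%²).
σ_p = √3.6876 = 1.920%.
At 99%, z = 2.326.
VaR = 2.326 × 1.920% = 4.466%; on $7,500,000 that is $334,950.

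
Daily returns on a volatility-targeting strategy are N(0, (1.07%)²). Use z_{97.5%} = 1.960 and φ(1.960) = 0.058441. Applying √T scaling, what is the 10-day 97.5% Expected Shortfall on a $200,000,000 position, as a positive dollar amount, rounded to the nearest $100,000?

σ_{10d} = 1.07% × √10 = 3.384%.
ES multiplier = φ(z)/(1−α) = 0.058441/0.025 = 2.338.
ES = 3.384% × 2.338 = 7.912%; on $200,000,000: $15,824,000.

$15,800,000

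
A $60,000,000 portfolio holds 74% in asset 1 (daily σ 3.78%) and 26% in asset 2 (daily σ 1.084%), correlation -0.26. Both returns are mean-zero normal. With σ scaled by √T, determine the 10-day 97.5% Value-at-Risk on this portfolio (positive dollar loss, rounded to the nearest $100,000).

$10,200,000

σ_p = √(0.74²·3.78² + 0.26²·1.084² + 2·-0.26·0.74·0.26·3.78·1.084) = 2.737%.
σ_{10d} = 2.737% × √10 = 8.655%.
z(97.5%) = 1.960.
VaR = 1.960 × 8.655% = 16.964%; on $60,000,000 that is $10,178,400.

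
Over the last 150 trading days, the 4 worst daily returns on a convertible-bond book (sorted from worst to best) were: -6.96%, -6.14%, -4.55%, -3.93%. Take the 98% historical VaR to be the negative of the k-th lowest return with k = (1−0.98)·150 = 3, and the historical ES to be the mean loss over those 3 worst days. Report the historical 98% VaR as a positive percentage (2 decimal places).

k = 3; the 3rd lowest return is -4.55%, so VaR = 4.55%.

4.55%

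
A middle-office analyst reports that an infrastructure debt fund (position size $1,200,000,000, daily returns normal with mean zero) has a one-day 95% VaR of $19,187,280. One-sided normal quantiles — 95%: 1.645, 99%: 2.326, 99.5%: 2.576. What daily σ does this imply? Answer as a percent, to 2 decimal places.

0.97%

VaR as a fraction: $19,187,280 / $1,200,000,000 = 1.599%.
σ = VaR / z = 1.599% / 1.645 = 0.972%.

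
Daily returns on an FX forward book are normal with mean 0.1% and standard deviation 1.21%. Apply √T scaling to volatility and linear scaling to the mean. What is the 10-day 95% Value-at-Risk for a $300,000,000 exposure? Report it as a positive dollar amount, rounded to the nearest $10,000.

$15,880,000

At 95%, z = 1.645.
σ_{10d} = 1.21% × √10 = 3.826%; μ_{10d} = 10 × 0.1% = 1.000%.
VaR = −(1.000%) + 1.645 × 3.826% = 5.294%.
On $300,000,000: 0.05294 × $300,000,000 = $15,882,000.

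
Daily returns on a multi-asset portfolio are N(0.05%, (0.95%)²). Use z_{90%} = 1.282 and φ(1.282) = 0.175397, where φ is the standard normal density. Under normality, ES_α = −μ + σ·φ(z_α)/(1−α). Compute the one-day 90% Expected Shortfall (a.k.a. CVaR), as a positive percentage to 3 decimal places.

1.616%

Tail multiplier: φ(z)/(1−α) = 0.175397 / 0.1 = 1.754.
ES = −(0.05%) + 0.95% × 1.754 = 1.616%.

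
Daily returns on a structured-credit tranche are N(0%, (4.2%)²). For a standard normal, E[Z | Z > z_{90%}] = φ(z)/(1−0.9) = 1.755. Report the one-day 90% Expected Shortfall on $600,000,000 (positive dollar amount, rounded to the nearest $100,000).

$44,200,000

ES = 4.2% × 1.755 = 7.371%.
On $600,000,000: 0.07371 × $600,000,000 = $44,226,000.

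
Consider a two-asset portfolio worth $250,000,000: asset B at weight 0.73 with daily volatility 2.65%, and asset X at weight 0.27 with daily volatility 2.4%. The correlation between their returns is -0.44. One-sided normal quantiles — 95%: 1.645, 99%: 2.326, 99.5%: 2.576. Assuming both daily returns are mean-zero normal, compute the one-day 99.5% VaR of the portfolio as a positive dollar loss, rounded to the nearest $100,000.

$11,300,000

σ_p² = 0.73²·2.65² + 0.27²·2.4² + 2·-0.44·0.73·0.27·2.65·2.4 = 3.0591 (%²).
σ_p = √3.0591 = 1.749%.
VaR = 2.576 × 1.749% = 4.505%; on $250,000,000 that is $11,262,500.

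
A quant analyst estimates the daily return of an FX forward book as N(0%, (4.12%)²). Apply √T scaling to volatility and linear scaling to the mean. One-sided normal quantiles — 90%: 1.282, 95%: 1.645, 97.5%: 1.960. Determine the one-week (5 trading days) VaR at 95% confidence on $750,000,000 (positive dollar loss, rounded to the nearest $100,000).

σ_{5d} = 4.12% × √5 = 9.213%.
VaR = 1.645 × 9.213% = 15.155%.
On $750,000,000: 0.15155 × $750,000,000 = $113,662,500.

$113,700,000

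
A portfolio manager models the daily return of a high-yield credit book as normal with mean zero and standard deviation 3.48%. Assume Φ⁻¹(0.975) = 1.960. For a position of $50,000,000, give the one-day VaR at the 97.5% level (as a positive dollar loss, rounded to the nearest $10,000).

$3,410,000

VaR = z·σ = 1.960 × 3.48% = 6.821%.
On $50,000,000: 0.06821 × $50,000,000 = $3,410,500.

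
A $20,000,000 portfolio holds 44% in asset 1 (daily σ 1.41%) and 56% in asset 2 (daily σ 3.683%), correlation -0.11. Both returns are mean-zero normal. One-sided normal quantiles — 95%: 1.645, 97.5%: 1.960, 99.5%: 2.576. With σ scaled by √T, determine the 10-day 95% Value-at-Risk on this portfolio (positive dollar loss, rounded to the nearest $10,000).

σ_p = √(0.44²·1.41² + 0.56²·3.683² + 2·-0.11·0.44·0.56·1.41·3.683) = 2.087%.
σ_{10d} = 2.087% × √10 = 6.600%.
VaR = 1.645 × 6.600% = 10.857%; on $20,000,000 that is $2,171,400.

$2,170,000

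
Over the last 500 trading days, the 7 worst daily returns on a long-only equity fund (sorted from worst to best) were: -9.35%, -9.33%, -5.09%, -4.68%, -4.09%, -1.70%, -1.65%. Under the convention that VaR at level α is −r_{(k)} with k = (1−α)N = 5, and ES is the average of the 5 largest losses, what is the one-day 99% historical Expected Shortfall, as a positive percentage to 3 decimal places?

6.508%

The 5 worst returns sum to -32.54%.
ES = −(-32.54%) / 5 = 6.508%.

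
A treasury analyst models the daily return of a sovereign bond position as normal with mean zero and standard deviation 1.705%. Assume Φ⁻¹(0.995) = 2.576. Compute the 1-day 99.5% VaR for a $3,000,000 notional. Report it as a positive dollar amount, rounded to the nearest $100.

VaR = z·σ = 2.576 × 1.705% = 4.392%.
On $3,000,000: 0.04392 × $3,000,000 = $131,760.

$131,800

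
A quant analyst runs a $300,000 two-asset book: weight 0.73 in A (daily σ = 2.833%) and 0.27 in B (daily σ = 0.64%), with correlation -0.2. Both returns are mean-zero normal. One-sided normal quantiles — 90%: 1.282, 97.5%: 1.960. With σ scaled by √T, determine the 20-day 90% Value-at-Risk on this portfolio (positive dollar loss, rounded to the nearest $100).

$35,100

σ_p = √(0.73²·2.833² + 0.27²·0.64² + 2·-0.2·0.73·0.27·2.833·0.64) = 2.041%.
σ_{20d} = 2.041% × √20 = 9.128%.
VaR = 1.282 × 9.128% = 11.702%; on $300,000 that is $35,106.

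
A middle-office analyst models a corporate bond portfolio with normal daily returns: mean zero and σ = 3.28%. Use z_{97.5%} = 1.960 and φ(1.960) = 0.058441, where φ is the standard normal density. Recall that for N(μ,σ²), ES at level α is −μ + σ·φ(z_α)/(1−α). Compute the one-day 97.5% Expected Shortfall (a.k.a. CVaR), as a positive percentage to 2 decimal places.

Tail multiplier: φ(z)/(1−α) = 0.058441 / 0.025 = 2.338.
ES = 3.28% × 2.338 = 7.669%.

7.67%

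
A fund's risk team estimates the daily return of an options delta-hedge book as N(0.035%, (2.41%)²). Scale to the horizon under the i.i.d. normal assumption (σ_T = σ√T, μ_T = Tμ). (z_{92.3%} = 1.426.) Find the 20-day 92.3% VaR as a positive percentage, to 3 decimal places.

σ_{20d} = 2.41% × √20 = 10.778%; μ_{20d} = 20 × 0.035% = 0.700%.
VaR = −(0.700%) + 1.426 × 10.778% = 14.669%.

14.669%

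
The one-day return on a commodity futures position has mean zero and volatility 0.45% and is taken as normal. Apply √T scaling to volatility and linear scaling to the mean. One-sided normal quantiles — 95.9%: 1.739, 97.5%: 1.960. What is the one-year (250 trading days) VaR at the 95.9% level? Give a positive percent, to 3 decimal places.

σ_{250d} = 0.45% × √250 = 7.115%.
VaR = 1.739 × 7.115% = 12.373%.

12.373%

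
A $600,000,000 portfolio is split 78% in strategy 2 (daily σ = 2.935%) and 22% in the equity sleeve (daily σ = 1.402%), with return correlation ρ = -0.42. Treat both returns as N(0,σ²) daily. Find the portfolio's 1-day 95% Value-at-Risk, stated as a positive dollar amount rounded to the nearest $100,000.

$21,500,000

σ_p² = 0.78²·2.935² + 0.22²·1.402² + 2·-0.42·0.78·0.22·2.935·1.402 = 4.7429 (%²).
σ_p = √4.7429 = 2.178%.
At 95%, z = 1.645.
VaR = 1.645 × 2.178% = 3.583%; on $600,000,000 that is $21,498,000.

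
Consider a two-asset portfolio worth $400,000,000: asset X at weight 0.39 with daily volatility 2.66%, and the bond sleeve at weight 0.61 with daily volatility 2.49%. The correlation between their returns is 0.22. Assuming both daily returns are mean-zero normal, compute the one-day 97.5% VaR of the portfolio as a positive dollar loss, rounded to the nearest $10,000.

$15,830,000

σ_p² = 0.39²·2.66² + 0.61²·2.49² + 2·0.22·0.39·0.61·2.66·2.49 = 4.0766 (%²).
σ_p = √4.0766 = 2.019%.
At 97.5%, z = 1.960.
VaR = 1.960 × 2.019% = 3.957%; on $400,000,000 that is $15,828,000.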